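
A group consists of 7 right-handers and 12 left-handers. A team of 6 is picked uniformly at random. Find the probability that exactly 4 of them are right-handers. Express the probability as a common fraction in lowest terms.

55/646

The sample space is all 6-subsets of the 19: C(19,6) = 27132.
Selections with exactly 4 right-handers: choose 4 of the 7 right-handers and 2 of the 12 left-handers, C(7,4)·C(12,2) = 35·66 = 2310.
Probability = 2310/27132 = 55/646.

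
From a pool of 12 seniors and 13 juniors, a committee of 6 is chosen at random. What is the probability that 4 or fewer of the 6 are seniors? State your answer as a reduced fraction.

754/805

There are C(25,6) = 177100 ways to choose the 6.
Count the complement (more than 4 seniors): C(12,5)·C(13,1) + C(12,6)·C(13,0) = 10296 + 924 = 11220.
Probability = 1 − 11220/177100 = 165880/177100 = 754/805.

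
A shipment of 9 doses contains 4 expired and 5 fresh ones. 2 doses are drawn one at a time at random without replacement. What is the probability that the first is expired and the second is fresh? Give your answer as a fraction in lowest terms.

Multiply the conditional probabilities at each draw: 4/9 · 5/8 = 20/72 = 5/18.

5/18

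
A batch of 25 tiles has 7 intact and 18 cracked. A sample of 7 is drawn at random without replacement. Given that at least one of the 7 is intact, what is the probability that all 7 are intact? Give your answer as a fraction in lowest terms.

Work in counts. Selections with at least one intact: C(25,7) − C(18,7) = 480700 − 31824 = 448876.
Of those, selections where all 7 are intact: C(7,7) = 1.
Conditional probability = 1/448876.

1/448876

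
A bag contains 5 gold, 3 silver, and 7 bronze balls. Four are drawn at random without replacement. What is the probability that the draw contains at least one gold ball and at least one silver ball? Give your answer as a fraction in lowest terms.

139/273

There are C(15,4) = 1365 possible draws.
By inclusion-exclusion on the complements, draws missing all gold or all silver: C(10,4) + C(12,4) − C(7,4) = 210 + 495 − 35 = 670.
So draws with at least one of each: 1365 − 670 = 695, probability 695/1365 = 139/273.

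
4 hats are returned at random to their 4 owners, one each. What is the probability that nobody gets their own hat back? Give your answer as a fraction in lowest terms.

There are 4! = 24 assignments.
By inclusion-exclusion, assignments with no fixed points: C(4,0)·4! − C(4,1)·3! + C(4,2)·2! − C(4,3)·1! + C(4,4)·0! = 9.
Probability = 9/24 = 3/8.

3/8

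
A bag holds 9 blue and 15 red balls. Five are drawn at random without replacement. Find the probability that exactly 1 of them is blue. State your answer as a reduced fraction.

The sample space is all 5-subsets of the 24: C(24,5) = 42504.
Selections with exactly 1 blue: choose 1 of the 9 blue and 4 of the 15 red, C(9,1)·C(15,4) = 9·1365 = 12285.
Probability = 12285/42504 = 585/2024.

585/2024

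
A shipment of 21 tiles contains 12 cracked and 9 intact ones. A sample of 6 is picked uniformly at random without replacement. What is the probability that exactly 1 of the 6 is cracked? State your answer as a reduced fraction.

9/323

There are C(21,6) = 54264 ways to choose 6 from 21.
Selections with exactly 1 cracked: choose 1 of the 12 cracked and 5 of the 9 intact, C(12,1)·C(9,5) = 12·126 = 1512.
Probability = 1512/54264 = 9/323.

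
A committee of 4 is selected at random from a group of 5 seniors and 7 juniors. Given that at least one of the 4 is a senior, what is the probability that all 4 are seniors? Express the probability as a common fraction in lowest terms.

1/92

Work in counts. Selections with at least one senior: C(12,4) − C(7,4) = 495 − 35 = 460.
Of those, selections where all 4 are seniors: C(5,4) = 5.
Conditional probability = 5/460 = 1/92.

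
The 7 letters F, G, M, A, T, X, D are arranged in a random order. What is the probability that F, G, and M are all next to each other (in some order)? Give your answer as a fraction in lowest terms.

1/7

There are 7! = 5040 arrangements.
Treat the three as one block: 5! placements × 3! orders within the block = 120·6 = 720.
Probability = 720/5040 = 1/7.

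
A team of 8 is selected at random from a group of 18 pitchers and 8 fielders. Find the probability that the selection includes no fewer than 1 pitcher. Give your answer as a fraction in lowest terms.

Total selections: C(26,8) = 1562275.
Favorable selections (no fewer than 1 pitcher): C(18,1)·C(8,7) + C(18,2)·C(8,6) + C(18,3)·C(8,5) + C(18,4)·C(8,4) + C(18,5)·C(8,3) + C(18,6)·C(8,2) + C(18,7)·C(8,1) + C(18,8)·C(8,0) = 144 + 4284 + 45696 + 214200 + 479808 + 519792 + 254592 + 43758 = 1562274.
Probability = 1562274/1562275.

1562274/1562275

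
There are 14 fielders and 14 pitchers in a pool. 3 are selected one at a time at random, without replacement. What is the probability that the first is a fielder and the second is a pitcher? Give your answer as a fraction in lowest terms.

Multiply the conditional probabilities at each draw: 14/28 · 14/27 = 196/756 = 7/27.

7/27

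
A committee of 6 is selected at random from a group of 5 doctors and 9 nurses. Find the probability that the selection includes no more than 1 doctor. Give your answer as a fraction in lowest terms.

34/143

Total selections: C(14,6) = 3003.
Favorable selections (no more than 1 doctor): C(5,0)·C(9,6) + C(5,1)·C(9,5) = 84 + 630 = 714.
Probability = 714/3003 = 34/143.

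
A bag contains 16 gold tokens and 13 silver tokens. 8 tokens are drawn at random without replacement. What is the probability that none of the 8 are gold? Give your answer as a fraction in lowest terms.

There are C(29,8) = 4292145 possible selections.
Selections with no gold (all silver): C(13,8) = 1287.
Probability = 1287/4292145 = 1/3335.

1/3335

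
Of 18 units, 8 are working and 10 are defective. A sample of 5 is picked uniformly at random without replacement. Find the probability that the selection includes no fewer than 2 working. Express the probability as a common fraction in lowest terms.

There are C(18,5) = 8568 ways to choose the 5.
Count the complement (fewer than 2 working): C(8,0)·C(10,5) + C(8,1)·C(10,4) = 252 + 1680 = 1932.
Probability = 1 − 1932/8568 = 6636/8568 = 79/102.

79/102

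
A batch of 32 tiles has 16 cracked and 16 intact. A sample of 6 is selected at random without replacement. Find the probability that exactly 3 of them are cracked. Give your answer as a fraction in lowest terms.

Total number of selections: C(32,6) = 906192.
Selections with exactly 3 cracked: choose 3 of the 16 cracked and 3 of the 16 intact, C(16,3)·C(16,3) = 560·560 = 313600.
Probability = 313600/906192 = 2800/8091.

2800/8091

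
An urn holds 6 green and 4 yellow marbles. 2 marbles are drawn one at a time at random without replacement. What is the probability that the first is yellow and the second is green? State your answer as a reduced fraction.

4/15

Multiply the conditional probabilities at each draw: 4/10 · 6/9 = 24/90 = 4/15.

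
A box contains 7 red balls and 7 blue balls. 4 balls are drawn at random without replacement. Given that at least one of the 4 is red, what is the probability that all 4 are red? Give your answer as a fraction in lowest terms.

5/138

Work in counts. Selections with at least one red: C(14,4) − C(7,4) = 1001 − 35 = 966.
Of those, selections where all 4 are red: C(7,4) = 35.
Conditional probability = 35/966 = 5/138.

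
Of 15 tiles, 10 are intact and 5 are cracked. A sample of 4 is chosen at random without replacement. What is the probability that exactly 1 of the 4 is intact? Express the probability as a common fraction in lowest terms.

20/273

The sample space is all 4-subsets of the 15: C(15,4) = 1365.
Selections with exactly 1 intact: choose 1 of the 10 intact and 3 of the 5 cracked, C(10,1)·C(5,3) = 10·10 = 100.
Probability = 100/1365 = 20/273.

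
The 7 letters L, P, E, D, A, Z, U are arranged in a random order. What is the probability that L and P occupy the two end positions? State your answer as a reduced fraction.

There are 7! = 5040 arrangements.
Place L and P at the ends in 2 ways, arrange the remaining 5 in 5! = 120 ways: 2·120 = 240.
Probability = 240/5040 = 1/21.

1/21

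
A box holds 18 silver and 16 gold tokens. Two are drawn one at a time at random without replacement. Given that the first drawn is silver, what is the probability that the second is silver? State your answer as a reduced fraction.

17/33

After removing one silver, 33 remain: 17 silver and 16 gold.
So the probability the next is silver is 17/33.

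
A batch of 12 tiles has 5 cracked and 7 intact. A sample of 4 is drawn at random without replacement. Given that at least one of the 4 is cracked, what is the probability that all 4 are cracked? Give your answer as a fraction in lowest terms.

1/92

Work in counts. Selections with at least one cracked: C(12,4) − C(7,4) = 495 − 35 = 460.
Of those, selections where all 4 are cracked: C(5,4) = 5.
Conditional probability = 5/460 = 1/92.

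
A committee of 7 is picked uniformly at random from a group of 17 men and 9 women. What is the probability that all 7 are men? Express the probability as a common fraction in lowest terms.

There are C(26,7) = 657800 possible selections.
Selections with all men: C(17,7) = 19448.
Probability = 19448/657800 = 17/575.

17/575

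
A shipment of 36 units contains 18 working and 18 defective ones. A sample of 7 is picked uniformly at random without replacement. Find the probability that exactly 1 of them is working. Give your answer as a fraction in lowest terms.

The sample space is all 7-subsets of the 36: C(36,7) = 8347680.
Selections with exactly 1 working: choose 1 of the 18 working and 6 of the 18 defective, C(18,1)·C(18,6) = 18·18564 = 334152.
Probability = 334152/8347680 = 273/6820.

273/6820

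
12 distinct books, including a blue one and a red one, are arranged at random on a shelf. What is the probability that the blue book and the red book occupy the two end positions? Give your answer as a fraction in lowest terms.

1/66

There are 12! = 479001600 arrangements.
Place the blue book and the red book at the ends in 2 ways, arrange the remaining 10 in 10! = 3628800 ways: 2·3628800 = 7257600.
Probability = 7257600/479001600 = 1/66.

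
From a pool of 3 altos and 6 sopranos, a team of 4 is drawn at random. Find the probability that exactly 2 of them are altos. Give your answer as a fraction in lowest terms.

There are C(9,4) = 126 ways to choose 4 from 9.
Selections with exactly 2 altos: choose 2 of the 3 altos and 2 of the 6 sopranos, C(3,2)·C(6,2) = 3·15 = 45.
Probability = 45/126 = 5/14.

5/14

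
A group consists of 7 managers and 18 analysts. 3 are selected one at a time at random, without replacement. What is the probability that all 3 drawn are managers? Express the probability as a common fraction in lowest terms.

7/460

Multiply the conditional probabilities at each draw: 7/25 · 6/24 · 5/23 = 210/13800 = 7/460.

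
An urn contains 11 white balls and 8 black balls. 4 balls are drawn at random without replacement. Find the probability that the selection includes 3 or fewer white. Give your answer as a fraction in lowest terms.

Total selections: C(19,4) = 3876.
The complement is exactly 4 white: C(11,4)·C(8,0) = 330.
Probability = 1 − 330/3876 = 3546/3876 = 591/646.

591/646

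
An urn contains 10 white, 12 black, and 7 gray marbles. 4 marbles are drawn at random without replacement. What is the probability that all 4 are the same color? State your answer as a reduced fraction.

There are C(29,4) = 23751 ways to draw 4 marbles.
All same color: C(10,4) + C(12,4) + C(7,4) = 210 + 495 + 35 = 740.
Probability = 740/23751.

740/23751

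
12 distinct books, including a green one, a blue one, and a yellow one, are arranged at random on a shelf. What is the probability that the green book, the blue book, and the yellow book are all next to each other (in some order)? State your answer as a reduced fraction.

1/22

There are 12! = 479001600 arrangements.
Treat the three as one block: 10! placements × 3! orders within the block = 3628800·6 = 21772800.
Probability = 21772800/479001600 = 1/22.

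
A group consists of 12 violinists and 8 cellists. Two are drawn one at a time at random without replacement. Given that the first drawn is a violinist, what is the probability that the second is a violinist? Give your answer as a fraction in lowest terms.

11/19

After removing one violinist, 19 remain: 11 violinists and 8 cellists.
So the probability the next is a violinist is 11/19.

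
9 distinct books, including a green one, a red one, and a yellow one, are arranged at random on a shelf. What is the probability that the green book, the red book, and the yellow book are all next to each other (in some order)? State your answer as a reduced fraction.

There are 9! = 362880 arrangements.
Treat the three as one block: 7! placements × 3! orders within the block = 5040·6 = 30240.
Probability = 30240/362880 = 1/12.

1/12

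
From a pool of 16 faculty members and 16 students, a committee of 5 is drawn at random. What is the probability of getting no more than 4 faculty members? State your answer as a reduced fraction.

There are C(32,5) = 201376 ways to choose the 5.
The complement is exactly 5 faculty members: C(16,5)·C(16,0) = 4368.
Probability = 1 − 4368/201376 = 197008/201376 = 1759/1798.

1759/1798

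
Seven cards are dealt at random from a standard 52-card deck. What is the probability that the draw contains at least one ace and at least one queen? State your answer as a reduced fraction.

There are C(52,7) = 133784560 possible draws.
By inclusion-exclusion on the complements, draws missing all aces or all queens: C(48,7) + C(48,7) − C(44,7) = 73629072 + 73629072 − 38320568 = 108937576.
So draws with at least one of each: 133784560 − 108937576 = 24846984, probability 24846984/133784560 = 3105873/16723070.

3105873/16723070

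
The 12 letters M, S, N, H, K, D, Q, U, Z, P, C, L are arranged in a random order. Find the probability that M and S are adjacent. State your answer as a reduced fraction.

1/6

There are 12! = 479001600 arrangements.
Treat M and S as a block: 11! arrangements of the blocks × 2 orders within the block = 2·39916800 = 79833600.
Probability = 79833600/479001600 = 1/6.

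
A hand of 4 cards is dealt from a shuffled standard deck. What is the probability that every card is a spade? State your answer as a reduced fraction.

11/4165

There are C(52,4) = 270725 possible 4-card hands.
Hands that are all spades: C(13,4) = 715.
Probability = 715/270725 = 11/4165.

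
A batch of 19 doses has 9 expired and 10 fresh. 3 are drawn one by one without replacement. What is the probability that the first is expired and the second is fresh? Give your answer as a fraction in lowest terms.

Multiply the conditional probabilities at each draw: 9/19 · 10/18 = 90/342 = 5/19.

5/19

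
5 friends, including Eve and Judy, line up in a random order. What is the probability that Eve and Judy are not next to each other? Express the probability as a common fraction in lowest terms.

3/5

There are 5! = 120 arrangements.
Arrangements with Eve and Judy adjacent: 2·4! = 48.
So not adjacent: 120 − 48 = 72, probability 72/120 = 3/5.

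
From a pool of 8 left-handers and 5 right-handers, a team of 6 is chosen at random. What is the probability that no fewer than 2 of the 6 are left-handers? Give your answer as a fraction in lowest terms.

427/429

Total selections: C(13,6) = 1716.
The complement is exactly 1 left-handers: C(8,1)·C(5,5) = 8.
Probability = 1 − 8/1716 = 1708/1716 = 427/429.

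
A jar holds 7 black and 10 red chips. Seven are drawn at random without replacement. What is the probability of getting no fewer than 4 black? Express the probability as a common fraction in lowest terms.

There are C(17,7) = 19448 ways to choose the 7.
Favorable selections (no fewer than 4 black): C(7,4)·C(10,3) + C(7,5)·C(10,2) + C(7,6)·C(10,1) + C(7,7)·C(10,0) = 4200 + 945 + 70 + 1 = 5216.
Probability = 5216/19448 = 652/2431.

652/2431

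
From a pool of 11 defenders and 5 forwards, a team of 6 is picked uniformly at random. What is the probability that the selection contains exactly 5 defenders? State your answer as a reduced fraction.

15/52

The sample space is all 6-subsets of the 16: C(16,6) = 8008.
Selections with exactly 5 defenders: choose 5 of the 11 defenders and 1 of the 5 forwards, C(11,5)·C(5,1) = 462·5 = 2310.
Probability = 2310/8008 = 15/52.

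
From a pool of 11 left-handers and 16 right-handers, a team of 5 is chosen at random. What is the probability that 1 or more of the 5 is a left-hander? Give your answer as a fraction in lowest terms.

979/1035

There are C(27,5) = 80730 ways to choose the 5.
The complement is all 5 are right-handers: C(16,5) = 4368.
Probability = 1 − 4368/80730 = 76362/80730 = 979/1035.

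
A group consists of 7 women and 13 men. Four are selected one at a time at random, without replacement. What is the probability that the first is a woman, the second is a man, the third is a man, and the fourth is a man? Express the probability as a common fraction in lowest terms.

1001/9690

Multiply the conditional probabilities at each draw: 7/20 · 13/19 · 12/18 · 11/17 = 12012/116280 = 1001/9690.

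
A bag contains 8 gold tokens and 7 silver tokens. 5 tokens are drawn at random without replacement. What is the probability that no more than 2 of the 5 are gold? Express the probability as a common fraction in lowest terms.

There are C(15,5) = 3003 ways to choose the 5.
Favorable selections (no more than 2 gold): C(8,0)·C(7,5) + C(8,1)·C(7,4) + C(8,2)·C(7,3) = 21 + 280 + 980 = 1281.
Probability = 1281/3003 = 61/143.

61/143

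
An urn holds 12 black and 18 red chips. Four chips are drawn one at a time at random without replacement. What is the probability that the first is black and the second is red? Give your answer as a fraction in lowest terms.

Multiply the conditional probabilities at each draw: 12/30 · 18/29 = 216/870 = 36/145.

36/145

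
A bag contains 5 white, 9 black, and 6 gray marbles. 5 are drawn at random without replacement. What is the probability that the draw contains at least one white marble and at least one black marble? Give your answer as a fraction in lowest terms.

4015/5168

There are C(20,5) = 15504 possible draws.
By inclusion-exclusion on the complements, draws missing all white or all black: C(15,5) + C(11,5) − C(6,5) = 3003 + 462 − 6 = 3459.
So draws with at least one of each: 15504 − 3459 = 12045, probability 12045/15504 = 4015/5168.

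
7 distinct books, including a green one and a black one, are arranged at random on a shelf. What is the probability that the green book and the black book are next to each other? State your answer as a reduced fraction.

There are 7! = 5040 arrangements.
Treat the green book and the black book as a block: 6! arrangements of the blocks × 2 orders within the block = 2·720 = 1440.
Probability = 1440/5040 = 2/7.

2/7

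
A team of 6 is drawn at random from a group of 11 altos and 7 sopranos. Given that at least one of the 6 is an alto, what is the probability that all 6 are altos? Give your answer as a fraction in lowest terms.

Work in counts. Selections with at least one alto: C(18,6) − C(7,6) = 18564 − 7 = 18557.
Of those, selections where all 6 are altos: C(11,6) = 462.
Conditional probability = 462/18557 = 6/241.

6/241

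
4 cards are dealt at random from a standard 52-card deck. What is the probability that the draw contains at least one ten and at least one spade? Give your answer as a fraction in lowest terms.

52799/270725

There are C(52,4) = 270725 possible draws.
By inclusion-exclusion on the complements, draws missing all tens or all spades: C(48,4) + C(39,4) − C(36,4) = 194580 + 82251 − 58905 = 217926.
So draws with at least one of each: 270725 − 217926 = 52799, probability 52799/270725.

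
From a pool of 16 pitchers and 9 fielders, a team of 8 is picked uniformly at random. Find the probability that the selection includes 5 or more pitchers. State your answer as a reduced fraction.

17134/24035

Total selections: C(25,8) = 1081575.
Favorable selections (5 or more pitchers): C(16,5)·C(9,3) + C(16,6)·C(9,2) + C(16,7)·C(9,1) + C(16,8)·C(9,0) = 366912 + 288288 + 102960 + 12870 = 771030.
Probability = 771030/1081575 = 17134/24035.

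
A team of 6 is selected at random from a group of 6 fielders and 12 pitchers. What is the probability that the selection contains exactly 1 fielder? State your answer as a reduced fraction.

396/1547

There are C(18,6) = 18564 ways to choose 6 from 18.
Selections with exactly 1 fielder: choose 1 of the 6 fielders and 5 of the 12 pitchers, C(6,1)·C(12,5) = 6·792 = 4752.
Probability = 4752/18564 = 396/1547.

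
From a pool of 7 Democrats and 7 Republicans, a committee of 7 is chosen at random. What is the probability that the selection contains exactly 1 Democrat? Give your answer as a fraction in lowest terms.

49/3432

The sample space is all 7-subsets of the 14: C(14,7) = 3432.
Selections with exactly 1 Democrat: choose 1 of the 7 Democrats and 6 of the 7 Republicans, C(7,1)·C(7,6) = 7·7 = 49.
Probability = 49/3432.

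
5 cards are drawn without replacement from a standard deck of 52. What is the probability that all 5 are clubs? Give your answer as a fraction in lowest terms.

There are C(52,5) = 2598960 possible 5-card hands.
Hands that are all clubs: C(13,5) = 1287.
Probability = 1287/2598960 = 33/66640.

33/66640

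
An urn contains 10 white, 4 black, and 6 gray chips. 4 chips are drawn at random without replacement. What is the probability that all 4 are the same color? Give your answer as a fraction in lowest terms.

226/4845

There are C(20,4) = 4845 ways to draw 4 chips.
All same color: C(10,4) + C(4,4) + C(6,4) = 210 + 1 + 15 = 226.
Probability = 226/4845.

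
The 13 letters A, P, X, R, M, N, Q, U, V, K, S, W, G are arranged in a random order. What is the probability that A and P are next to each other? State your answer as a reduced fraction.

2/13

There are 13! = 6227020800 arrangements.
Treat A and P as a block: 12! arrangements of the blocks × 2 orders within the block = 2·479001600 = 958003200.
Probability = 958003200/6227020800 = 2/13.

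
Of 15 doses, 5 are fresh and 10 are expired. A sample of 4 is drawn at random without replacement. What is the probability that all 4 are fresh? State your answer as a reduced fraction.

There are C(15,4) = 1365 possible selections.
Selections with all fresh: C(5,4) = 5.
Probability = 5/1365 = 1/273.

1/273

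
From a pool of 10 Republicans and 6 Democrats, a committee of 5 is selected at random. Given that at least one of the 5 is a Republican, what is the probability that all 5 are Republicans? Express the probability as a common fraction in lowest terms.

42/727

Work in counts. Selections with at least one Republican: C(16,5) − C(6,5) = 4368 − 6 = 4362.
Of those, selections where all 5 are Republicans: C(10,5) = 252.
Conditional probability = 252/4362 = 42/727.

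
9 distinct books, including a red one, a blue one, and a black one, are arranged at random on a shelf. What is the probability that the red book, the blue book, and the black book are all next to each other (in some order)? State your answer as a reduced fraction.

There are 9! = 362880 arrangements.
Treat the three as one block: 7! placements × 3! orders within the block = 5040·6 = 30240.
Probability = 30240/362880 = 1/12.

1/12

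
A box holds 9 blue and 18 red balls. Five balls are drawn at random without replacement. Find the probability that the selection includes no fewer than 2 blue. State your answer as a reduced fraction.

2479/4485

Total selections: C(27,5) = 80730.
Count the complement (fewer than 2 blue): C(9,0)·C(18,5) + C(9,1)·C(18,4) = 8568 + 27540 = 36108.
Probability = 1 − 36108/80730 = 44622/80730 = 2479/4485.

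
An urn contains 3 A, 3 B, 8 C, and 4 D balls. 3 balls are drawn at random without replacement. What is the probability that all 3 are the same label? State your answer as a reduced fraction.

There are C(18,3) = 816 ways to draw 3 balls.
All same label: C(3,3) + C(3,3) + C(8,3) + C(4,3) = 1 + 1 + 56 + 4 = 62.
Probability = 62/816 = 31/408.

31/408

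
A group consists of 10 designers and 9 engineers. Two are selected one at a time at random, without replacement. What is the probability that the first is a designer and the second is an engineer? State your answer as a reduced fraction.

5/19

Multiply the conditional probabilities at each draw: 10/19 · 9/18 = 90/342 = 5/19.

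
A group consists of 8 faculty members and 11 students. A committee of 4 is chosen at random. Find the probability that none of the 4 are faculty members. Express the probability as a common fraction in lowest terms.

55/646

There are C(19,4) = 3876 possible selections.
Selections with no faculty members (all students): C(11,4) = 330.
Probability = 330/3876 = 55/646.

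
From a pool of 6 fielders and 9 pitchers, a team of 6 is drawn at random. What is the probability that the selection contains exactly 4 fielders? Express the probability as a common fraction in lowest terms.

108/1001

Total number of selections: C(15,6) = 5005.
Selections with exactly 4 fielders: choose 4 of the 6 fielders and 2 of the 9 pitchers, C(6,4)·C(9,2) = 15·36 = 540.
Probability = 540/5005 = 108/1001.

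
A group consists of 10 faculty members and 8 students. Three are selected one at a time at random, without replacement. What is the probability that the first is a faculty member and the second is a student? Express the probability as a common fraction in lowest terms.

Multiply the conditional probabilities at each draw: 10/18 · 8/17 = 80/306 = 40/153.

40/153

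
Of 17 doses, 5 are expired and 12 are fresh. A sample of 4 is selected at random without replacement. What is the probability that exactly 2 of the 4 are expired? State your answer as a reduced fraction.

The sample space is all 4-subsets of the 17: C(17,4) = 2380.
Selections with exactly 2 expired: choose 2 of the 5 expired and 2 of the 12 fresh, C(5,2)·C(12,2) = 10·66 = 660.
Probability = 660/2380 = 33/119.

33/119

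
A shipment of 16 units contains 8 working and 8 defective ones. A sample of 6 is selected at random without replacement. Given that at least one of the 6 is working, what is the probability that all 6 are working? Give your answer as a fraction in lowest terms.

Work in counts. Selections with at least one working: C(16,6) − C(8,6) = 8008 − 28 = 7980.
Of those, selections where all 6 are working: C(8,6) = 28.
Conditional probability = 28/7980 = 1/285.

1/285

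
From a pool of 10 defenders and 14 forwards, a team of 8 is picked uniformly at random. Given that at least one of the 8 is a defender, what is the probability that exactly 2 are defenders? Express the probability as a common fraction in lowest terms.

4095/22196

Work in counts. Selections with at least one defender: C(24,8) − C(14,8) = 735471 − 3003 = 732468.
Of those, selections where exactly 2 are defenders: C(10,2)·C(14,6) = 45·3003 = 135135.
Conditional probability = 135135/732468 = 4095/22196.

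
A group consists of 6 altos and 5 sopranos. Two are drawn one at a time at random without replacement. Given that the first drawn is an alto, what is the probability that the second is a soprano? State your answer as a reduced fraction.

After removing one alto, 10 remain: 5 altos and 5 sopranos.
So the probability the next is a soprano is 5/10 = 1/2.

1/2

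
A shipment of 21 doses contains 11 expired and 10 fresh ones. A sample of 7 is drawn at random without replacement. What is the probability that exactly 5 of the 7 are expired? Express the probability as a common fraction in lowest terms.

Total number of selections: C(21,7) = 116280.
Selections with exactly 5 expired: choose 5 of the 11 expired and 2 of the 10 fresh, C(11,5)·C(10,2) = 462·45 = 20790.
Probability = 20790/116280 = 231/1292.

231/1292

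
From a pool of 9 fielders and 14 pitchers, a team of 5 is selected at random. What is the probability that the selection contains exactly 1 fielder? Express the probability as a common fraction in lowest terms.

117/437

The sample space is all 5-subsets of the 23: C(23,5) = 33649.
Selections with exactly 1 fielder: choose 1 of the 9 fielders and 4 of the 14 pitchers, C(9,1)·C(14,4) = 9·1001 = 9009.
Probability = 9009/33649 = 117/437.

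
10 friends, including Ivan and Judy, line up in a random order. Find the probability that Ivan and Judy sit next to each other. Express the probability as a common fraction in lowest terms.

1/5

There are 10! = 3628800 arrangements.
Treat Ivan and Judy as a block: 9! arrangements of the blocks × 2 orders within the block = 2·362880 = 725760.
Probability = 725760/3628800 = 1/5.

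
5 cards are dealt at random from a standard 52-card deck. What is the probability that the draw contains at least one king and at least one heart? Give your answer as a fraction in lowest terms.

229297/866320

There are C(52,5) = 2598960 possible draws.
By inclusion-exclusion on the complements, draws missing all kings or all hearts: C(48,5) + C(39,5) − C(36,5) = 1712304 + 575757 − 376992 = 1911069.
So draws with at least one of each: 2598960 − 1911069 = 687891, probability 687891/2598960 = 229297/866320.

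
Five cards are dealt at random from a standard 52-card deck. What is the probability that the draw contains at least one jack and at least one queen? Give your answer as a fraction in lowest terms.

6509/64974

There are C(52,5) = 2598960 possible draws.
By inclusion-exclusion on the complements, draws missing all jacks or all queens: C(48,5) + C(48,5) − C(44,5) = 1712304 + 1712304 − 1086008 = 2338600.
So draws with at least one of each: 2598960 − 2338600 = 260360, probability 260360/2598960 = 6509/64974.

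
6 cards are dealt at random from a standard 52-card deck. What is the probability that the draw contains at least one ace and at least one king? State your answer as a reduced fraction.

718637/5089630

There are C(52,6) = 20358520 possible draws.
By inclusion-exclusion on the complements, draws missing all aces or all kings: C(48,6) + C(48,6) − C(44,6) = 12271512 + 12271512 − 7059052 = 17483972.
So draws with at least one of each: 20358520 − 17483972 = 2874548, probability 2874548/20358520 = 718637/5089630.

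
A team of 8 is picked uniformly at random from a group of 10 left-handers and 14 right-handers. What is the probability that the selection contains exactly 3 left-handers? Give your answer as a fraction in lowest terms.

Total number of selections: C(24,8) = 735471.
Selections with exactly 3 left-handers: choose 3 of the 10 left-handers and 5 of the 14 right-handers, C(10,3)·C(14,5) = 120·2002 = 240240.
Probability = 240240/735471 = 7280/22287.

7280/22287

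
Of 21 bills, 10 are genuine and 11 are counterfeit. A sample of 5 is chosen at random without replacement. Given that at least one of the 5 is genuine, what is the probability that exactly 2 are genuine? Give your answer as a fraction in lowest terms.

2475/6629

Work in counts. Selections with at least one genuine: C(21,5) − C(11,5) = 20349 − 462 = 19887.
Of those, selections where exactly 2 are genuine: C(10,2)·C(11,3) = 45·165 = 7425.
Conditional probability = 7425/19887 = 2475/6629.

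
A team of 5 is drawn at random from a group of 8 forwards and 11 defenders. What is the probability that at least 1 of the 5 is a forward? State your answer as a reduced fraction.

There are C(19,5) = 11628 ways to choose the 5.
Favorable selections (at least 1 forward): C(8,1)·C(11,4) + C(8,2)·C(11,3) + C(8,3)·C(11,2) + C(8,4)·C(11,1) + C(8,5)·C(11,0) = 2640 + 4620 + 3080 + 770 + 56 = 11166.
Probability = 11166/11628 = 1861/1938.

1861/1938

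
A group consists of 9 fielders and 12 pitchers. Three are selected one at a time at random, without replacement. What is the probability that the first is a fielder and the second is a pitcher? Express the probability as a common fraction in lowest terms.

9/35

Multiply the conditional probabilities at each draw: 9/21 · 12/20 = 108/420 = 9/35.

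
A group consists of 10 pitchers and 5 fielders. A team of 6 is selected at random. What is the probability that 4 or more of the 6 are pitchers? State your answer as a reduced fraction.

102/143

Total selections: C(15,6) = 5005.
Favorable selections (4 or more pitchers): C(10,4)·C(5,2) + C(10,5)·C(5,1) + C(10,6)·C(5,0) = 2100 + 1260 + 210 = 3570.
Probability = 3570/5005 = 102/143.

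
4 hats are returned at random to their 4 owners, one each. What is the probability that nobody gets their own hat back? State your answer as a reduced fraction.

3/8

There are 4! = 24 assignments.
By inclusion-exclusion, assignments with no fixed points: C(4,0)·4! − C(4,1)·3! + C(4,2)·2! − C(4,3)·1! + C(4,4)·0! = 9.
Probability = 9/24 = 3/8.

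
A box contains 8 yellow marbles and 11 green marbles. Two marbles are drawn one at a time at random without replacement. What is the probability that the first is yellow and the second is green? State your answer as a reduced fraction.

Multiply the conditional probabilities at each draw: 8/19 · 11/18 = 88/342 = 44/171.

44/171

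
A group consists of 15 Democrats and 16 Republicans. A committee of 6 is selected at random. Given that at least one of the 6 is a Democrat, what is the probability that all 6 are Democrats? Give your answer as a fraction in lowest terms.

Work in counts. Selections with at least one Democrat: C(31,6) − C(16,6) = 736281 − 8008 = 728273.
Of those, selections where all 6 are Democrats: C(15,6) = 5005.
Conditional probability = 5005/728273 = 55/8003.

55/8003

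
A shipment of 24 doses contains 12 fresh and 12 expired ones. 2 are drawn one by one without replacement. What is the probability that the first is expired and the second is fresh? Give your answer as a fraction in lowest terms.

6/23

Multiply the conditional probabilities at each draw: 12/24 · 12/23 = 144/552 = 6/23.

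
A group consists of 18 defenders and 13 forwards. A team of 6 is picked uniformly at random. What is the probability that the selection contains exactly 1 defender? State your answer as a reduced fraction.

There are C(31,6) = 736281 ways to choose 6 from 31.
Selections with exactly 1 defender: choose 1 of the 18 defenders and 5 of the 13 forwards, C(18,1)·C(13,5) = 18·1287 = 23166.
Probability = 23166/736281 = 198/6293.

198/6293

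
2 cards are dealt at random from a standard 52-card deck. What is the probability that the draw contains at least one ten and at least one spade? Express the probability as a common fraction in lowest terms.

29/442

There are C(52,2) = 1326 possible draws.
By inclusion-exclusion on the complements, draws missing all tens or all spades: C(48,2) + C(39,2) − C(36,2) = 1128 + 741 − 630 = 1239.
So draws with at least one of each: 1326 − 1239 = 87, probability 87/1326 = 29/442.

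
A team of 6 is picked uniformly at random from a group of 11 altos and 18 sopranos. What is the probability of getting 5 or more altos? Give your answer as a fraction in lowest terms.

209/11310

Total selections: C(29,6) = 475020.
Favorable selections (5 or more altos): C(11,5)·C(18,1) + C(11,6)·C(18,0) = 8316 + 462 = 8778.
Probability = 8778/475020 = 209/11310.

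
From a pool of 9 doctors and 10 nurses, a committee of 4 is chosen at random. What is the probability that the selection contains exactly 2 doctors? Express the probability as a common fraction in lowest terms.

135/323

Total number of selections: C(19,4) = 3876.
Selections with exactly 2 doctors: choose 2 of the 9 doctors and 2 of the 10 nurses, C(9,2)·C(10,2) = 36·45 = 1620.
Probability = 1620/3876 = 135/323.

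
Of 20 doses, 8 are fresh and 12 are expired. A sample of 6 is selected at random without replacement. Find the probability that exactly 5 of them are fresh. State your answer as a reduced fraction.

The sample space is all 6-subsets of the 20: C(20,6) = 38760.
Selections with exactly 5 fresh: choose 5 of the 8 fresh and 1 of the 12 expired, C(8,5)·C(12,1) = 56·12 = 672.
Probability = 672/38760 = 28/1615.

28/1615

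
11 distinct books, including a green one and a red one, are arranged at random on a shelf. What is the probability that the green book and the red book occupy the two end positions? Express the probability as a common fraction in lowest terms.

There are 11! = 39916800 arrangements.
Place the green book and the red book at the ends in 2 ways, arrange the remaining 9 in 9! = 362880 ways: 2·362880 = 725760.
Probability = 725760/39916800 = 1/55.

1/55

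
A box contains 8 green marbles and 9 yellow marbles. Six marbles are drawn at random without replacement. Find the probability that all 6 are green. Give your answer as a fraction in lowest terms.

There are C(17,6) = 12376 possible selections.
Selections with all green: C(8,6) = 28.
Probability = 28/12376 = 1/442.

1/442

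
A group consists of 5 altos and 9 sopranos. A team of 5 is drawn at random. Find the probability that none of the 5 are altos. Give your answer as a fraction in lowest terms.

There are C(14,5) = 2002 possible selections.
Selections with no altos (all sopranos): C(9,5) = 126.
Probability = 126/2002 = 9/143.

9/143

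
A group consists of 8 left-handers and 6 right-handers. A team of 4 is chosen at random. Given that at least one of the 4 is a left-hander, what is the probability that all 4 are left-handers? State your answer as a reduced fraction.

Work in counts. Selections with at least one left-hander: C(14,4) − C(6,4) = 1001 − 15 = 986.
Of those, selections where all 4 are left-handers: C(8,4) = 70.
Conditional probability = 70/986 = 35/493.

35/493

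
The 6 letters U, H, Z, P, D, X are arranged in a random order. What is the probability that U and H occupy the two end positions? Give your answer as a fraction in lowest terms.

There are 6! = 720 arrangements.
Place U and H at the ends in 2 ways, arrange the remaining 4 in 4! = 24 ways: 2·24 = 48.
Probability = 48/720 = 1/15.

1/15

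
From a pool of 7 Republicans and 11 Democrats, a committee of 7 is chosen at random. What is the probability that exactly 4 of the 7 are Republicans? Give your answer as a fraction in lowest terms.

There are C(18,7) = 31824 ways to choose 7 from 18.
Selections with exactly 4 Republicans: choose 4 of the 7 Republicans and 3 of the 11 Democrats, C(7,4)·C(11,3) = 35·165 = 5775.
Probability = 5775/31824 = 1925/10608.

1925/10608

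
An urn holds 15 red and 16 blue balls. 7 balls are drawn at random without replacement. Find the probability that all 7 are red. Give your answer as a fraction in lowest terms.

There are C(31,7) = 2629575 possible selections.
Selections with all red: C(15,7) = 6435.
Probability = 6435/2629575 = 11/4495.

11/4495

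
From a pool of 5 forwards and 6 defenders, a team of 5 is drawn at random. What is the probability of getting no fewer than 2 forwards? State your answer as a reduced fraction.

Total selections: C(11,5) = 462.
Count the complement (fewer than 2 forwards): C(5,0)·C(6,5) + C(5,1)·C(6,4) = 6 + 75 = 81.
Probability = 1 − 81/462 = 381/462 = 127/154.

127/154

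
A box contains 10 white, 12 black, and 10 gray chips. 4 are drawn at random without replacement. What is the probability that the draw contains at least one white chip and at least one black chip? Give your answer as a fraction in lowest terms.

2401/3596

There are C(32,4) = 35960 possible draws.
By inclusion-exclusion on the complements, draws missing all white or all black: C(22,4) + C(20,4) − C(10,4) = 7315 + 4845 − 210 = 11950.
So draws with at least one of each: 35960 − 11950 = 24010, probability 24010/35960 = 2401/3596.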